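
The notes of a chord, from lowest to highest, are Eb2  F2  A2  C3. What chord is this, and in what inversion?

F dominant seventh, third inversion

Reducing to letter names: Eb, F, A, C. These stack in thirds as F–A–C–Eb — an F dominant seventh chord.
With the seventh (Eb) in the bass, the chord is in third inversion (figured bass 4/2).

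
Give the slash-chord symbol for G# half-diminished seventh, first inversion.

First inversion of G# half-diminished seventh has the third (B) in the bass. As a slash chord: G#ø7/B.

G#ø7/B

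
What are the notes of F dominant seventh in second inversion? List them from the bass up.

C, Eb, F, A

The chord tones are F–A–C–Eb. With the fifth (C) lowest for second inversion: C, Eb, F, A.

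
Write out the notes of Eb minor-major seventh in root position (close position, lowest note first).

Eb, Gb, Bb, D

Eb minor-major seventh is Eb–Gb–Bb–D. Root position puts the root (Eb) in the bass, with the remaining tones above: Eb, Gb, Bb, D.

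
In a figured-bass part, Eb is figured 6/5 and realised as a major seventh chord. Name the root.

The figures 6/5 mean the third of the chord is in the bass. If Eb is the third of a major seventh chord, the root is Cb (chord tones Cb–Eb–Gb–Bb).

Cb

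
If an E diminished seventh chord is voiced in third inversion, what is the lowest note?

In third inversion the seventh is lowest. For E diminished seventh (E–G–Bb–Db) that is Db.

Db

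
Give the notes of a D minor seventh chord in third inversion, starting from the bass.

The chord tones are D–F–A–C. With the seventh (C) lowest for third inversion: C, D, F, A.

C, D, F, A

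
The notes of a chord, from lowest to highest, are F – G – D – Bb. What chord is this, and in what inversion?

Reducing to letter names: F, G, D, Bb. These stack in thirds as G–Bb–D–F — a G minor seventh chord.
The lowest note is F, the seventh of the chord, so this is third inversion (figured bass 4/2).

G minor seventh, third inversion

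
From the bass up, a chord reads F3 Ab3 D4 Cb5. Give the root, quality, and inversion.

D diminished seventh, first inversion

Reducing to letter names: F, Ab, D, Cb. These stack in thirds as D–F–Ab–Cb — a D diminished seventh chord.
F is the third of D diminished seventh; third in the bass means first inversion (figured bass 6/5).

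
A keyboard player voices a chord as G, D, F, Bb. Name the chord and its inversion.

G minor seventh, root position

Reducing to letter names: G, D, F, Bb. These stack in thirds as G–Bb–D–F — a G minor seventh chord.
With the root (G) in the bass, the chord is in root position (figured bass 7).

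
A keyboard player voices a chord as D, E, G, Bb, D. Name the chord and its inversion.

E half-diminished seventh, third inversion

The distinct note names are D, E, G, Bb. Stacked in thirds they read E–G–Bb–D, which is a half-diminished seventh chord on E.
D is the seventh of E half-diminished seventh; seventh in the bass means third inversion (figured bass 4/2).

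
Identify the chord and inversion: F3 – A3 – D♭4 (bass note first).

Reducing to letter names: F, A, Db. These stack in thirds as Db–F–A — a Db augmented triad.
With the third (F) in the bass, the chord is in first inversion (figured bass 6).

Db augmented, first inversion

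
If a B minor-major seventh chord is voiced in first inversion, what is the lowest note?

In first inversion the third is lowest. For B minor-major seventh (B–D–F#–A#) that is D.

D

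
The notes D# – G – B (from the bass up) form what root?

Reordering D#, G, B into stacked thirds gives G–B–D#; the bottom of that stack, G, is the root.

G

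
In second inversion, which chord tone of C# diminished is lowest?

In second inversion the fifth is lowest. For C# diminished (C#–E–G) that is G.

G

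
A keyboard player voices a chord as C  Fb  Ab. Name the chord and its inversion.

The distinct note names are C, Fb, Ab. Stacked in thirds they read Fb–Ab–C, which is an augmented triad on Fb.
The lowest note is C, the fifth of the chord, so this is second inversion (figured bass 6/4).

Fb augmented, second inversion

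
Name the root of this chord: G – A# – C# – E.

Reordering G, A#, C#, E into stacked thirds gives A#–C#–E–G; the bottom of that stack, A#, is the root.

A#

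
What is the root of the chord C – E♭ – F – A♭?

F

Reordering C, Eb, F, Ab into stacked thirds gives F–Ab–C–Eb; the bottom of that stack, F, is the root.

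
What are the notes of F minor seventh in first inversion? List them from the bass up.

Ab, C, Eb, F

The chord tones are F–Ab–C–Eb. With the third (Ab) lowest for first inversion: Ab, C, Eb, F.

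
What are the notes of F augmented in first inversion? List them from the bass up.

F augmented is F–A–C#. First inversion puts the third (A) in the bass, with the remaining tones above: A, C#, F.

A, C#, F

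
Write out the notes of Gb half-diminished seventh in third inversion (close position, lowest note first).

Fb, Gb, Bbb, Dbb

Gb half-diminished seventh is Gb–Bbb–Dbb–Fb. Third inversion puts the seventh (Fb) in the bass, with the remaining tones above: Fb, Gb, Bbb, Dbb.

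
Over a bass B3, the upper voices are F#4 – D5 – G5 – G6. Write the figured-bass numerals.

6/5

The notes B, F#, D, G stack in thirds as G–B–D–F# — a G major seventh chord. The bass B is the third, so this is first inversion: figured 6/5.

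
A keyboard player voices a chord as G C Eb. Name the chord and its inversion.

The distinct note names are G, C, Eb. Stacked in thirds they read C–Eb–G, which is a minor triad on C.
With the fifth (G) in the bass, the chord is in second inversion (figured bass 6/4).

C minor, second inversion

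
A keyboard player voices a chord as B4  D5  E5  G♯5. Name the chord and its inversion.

The pitch classes B, D, E, G# arrange in thirds as E–G#–B–D: an E dominant seventh chord.
The lowest note is B, the fifth of the chord, so this is second inversion (figured bass 4/3).

E dominant seventh, second inversion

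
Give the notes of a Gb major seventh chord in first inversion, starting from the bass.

Bb, Db, F, Gb

Gb major seventh is Gb–Bb–Db–F. First inversion puts the third (Bb) in the bass, with the remaining tones above: Bb, Db, F, Gb.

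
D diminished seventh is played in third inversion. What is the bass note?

Cb

In third inversion the seventh is lowest. For D diminished seventh (D–F–Ab–Cb) that is Cb.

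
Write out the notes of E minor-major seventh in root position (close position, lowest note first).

E, G, B, D#

E minor-major seventh is E–G–B–D#. Root position puts the root (E) in the bass, with the remaining tones above: E, G, B, D#.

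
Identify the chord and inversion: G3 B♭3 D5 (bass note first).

G minor, root position

The distinct note names are G, Bb, D. Stacked in thirds they read G–Bb–D, which is a minor triad on G.
G is the root of G minor; root in the bass means root position (figured bass 5/3).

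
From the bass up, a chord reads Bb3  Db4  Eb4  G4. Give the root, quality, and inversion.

Reducing to letter names: Bb, Db, Eb, G. These stack in thirds as Eb–G–Bb–Db — an Eb dominant seventh chord.
Bb is the fifth of Eb dominant seventh; fifth in the bass means second inversion (figured bass 4/3).

Eb dominant seventh, second inversion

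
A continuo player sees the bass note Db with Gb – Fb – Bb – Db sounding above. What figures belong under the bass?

The notes Db, Gb, Fb, Bb stack in thirds as Gb–Bb–Db–Fb — a Gb dominant seventh chord. The bass Db is the fifth, so this is second inversion: figured 4/3.

4/3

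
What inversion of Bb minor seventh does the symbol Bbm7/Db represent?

Bbm7/Db means Bb minor seventh with Db in the bass. Db is the third of Bb minor seventh (Bb–Db–F–Ab), so this is first inversion.

first inversion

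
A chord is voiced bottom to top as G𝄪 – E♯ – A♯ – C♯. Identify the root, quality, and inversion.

The distinct note names are G##, E#, A#, C#. Stacked in thirds they read A#–C#–E#–G##, which is a minor-major seventh chord on A#.
G## is the seventh of A# minor-major seventh; seventh in the bass means third inversion (figured bass 4/2).

A# minor-major seventh, third inversion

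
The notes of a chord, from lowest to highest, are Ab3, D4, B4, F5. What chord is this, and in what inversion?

B diminished seventh, third inversion

The pitch classes Ab, D, B, F arrange in thirds as B–D–F–Ab: a B diminished seventh chord.
With the seventh (Ab) in the bass, the chord is in third inversion (figured bass 4/2).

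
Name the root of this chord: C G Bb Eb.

Reordering C, G, Bb, Eb into stacked thirds gives C–Eb–G–Bb; the bottom of that stack, C, is the root.

C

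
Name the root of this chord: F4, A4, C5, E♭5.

Reordering F, A, C, Eb into stacked thirds gives F–A–C–Eb; the bottom of that stack, F, is the root.

F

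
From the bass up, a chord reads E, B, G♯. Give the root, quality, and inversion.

The pitch classes E, B, G# arrange in thirds as E–G#–B: an E major triad.
The lowest note is E, the root of the chord, so this is root position (figured bass 5/3).

E major, root position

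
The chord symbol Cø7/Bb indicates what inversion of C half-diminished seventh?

Cø7/Bb means C half-diminished seventh with Bb in the bass. Bb is the seventh of C half-diminished seventh (C–Eb–Gb–Bb), so this is third inversion.

third inversion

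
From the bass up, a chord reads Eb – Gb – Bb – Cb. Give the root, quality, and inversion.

Cb major seventh, first inversion

Reducing to letter names: Eb, Gb, Bb, Cb. These stack in thirds as Cb–Eb–Gb–Bb — a Cb major seventh chord.
The lowest note is Eb, the third of the chord, so this is first inversion (figured bass 6/5).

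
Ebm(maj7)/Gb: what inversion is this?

first inversion

Ebm(maj7)/Gb means Eb minor-major seventh with Gb in the bass. Gb is the third of Eb minor-major seventh (Eb–Gb–Bb–D), so this is first inversion.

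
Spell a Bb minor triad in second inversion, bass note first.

F, Bb, Db

Spelling Bb minor: Bb–Db–F. In second inversion the fifth is bass, giving F, Bb, Db from the bottom.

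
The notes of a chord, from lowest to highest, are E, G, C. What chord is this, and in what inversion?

C major, first inversion

The distinct note names are E, G, C. Stacked in thirds they read C–E–G, which is a major triad on C.
With the third (E) in the bass, the chord is in first inversion (figured bass 6).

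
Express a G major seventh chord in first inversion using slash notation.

First inversion of G major seventh has the third (B) in the bass. As a slash chord: Gmaj7/B.

Gmaj7/B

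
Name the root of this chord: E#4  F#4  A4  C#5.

F#

The distinct letter names are E#, F#, A, C#. Arranged as a stack of thirds they read F#–A–C#–E#, so F# is the root (an F# minor-major seventh chord).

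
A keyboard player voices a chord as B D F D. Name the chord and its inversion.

B diminished, root position

The pitch classes B, D, F arrange in thirds as B–D–F: a B diminished triad.
The lowest note is B, the root of the chord, so this is root position (figured bass 5/3).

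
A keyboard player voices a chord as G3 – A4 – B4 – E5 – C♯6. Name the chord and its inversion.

The pitch classes G, A, B, E, C# arrange in thirds as A–C#–E–G–B: an A dominant ninth chord.
With the seventh (G) in the bass, the chord is in third inversion.

A dominant ninth, third inversion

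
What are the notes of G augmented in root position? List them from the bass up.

G augmented is G–B–D#. Root position puts the root (G) in the bass, with the remaining tones above: G, B, D#.

G, B, D#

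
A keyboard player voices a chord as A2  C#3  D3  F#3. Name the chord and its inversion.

D major seventh, second inversion

The pitch classes A, C#, D, F# arrange in thirds as D–F#–A–C#: a D major seventh chord.
A is the fifth of D major seventh; fifth in the bass means second inversion (figured bass 4/3).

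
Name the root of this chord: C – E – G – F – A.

C, E, G, F, A are the tones of an F major ninth chord (F–A–C–E–G), making F the root.

F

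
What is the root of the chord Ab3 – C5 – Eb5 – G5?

The distinct letter names are Ab, C, Eb, G. Arranged as a stack of thirds they read Ab–C–Eb–G, so Ab is the root (an Ab major seventh chord).

Ab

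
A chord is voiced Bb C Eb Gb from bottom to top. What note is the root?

C

Bb, C, Eb, Gb are the tones of a C half-diminished seventh chord (C–Eb–Gb–Bb), making C the root.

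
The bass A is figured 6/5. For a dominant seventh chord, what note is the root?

F

The figures 6/5 mean the third of the chord is in the bass. If A is the third of a dominant seventh chord, the root is F (chord tones F–A–C–Eb).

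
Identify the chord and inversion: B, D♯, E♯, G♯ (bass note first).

E# half-diminished seventh, second inversion

Reducing to letter names: B, D#, E#, G#. These stack in thirds as E#–G#–B–D# — an E# half-diminished seventh chord.
With the fifth (B) in the bass, the chord is in second inversion (figured bass 4/3).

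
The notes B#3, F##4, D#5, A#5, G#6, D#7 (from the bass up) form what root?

Reordering B#, F##, D#, A#, G# into stacked thirds gives G#–B#–D#–F##–A#; the bottom of that stack, G#, is the root.

G#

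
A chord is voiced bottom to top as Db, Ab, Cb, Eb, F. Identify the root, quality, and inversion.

Reducing to letter names: Db, Ab, Cb, Eb, F. These stack in thirds as Db–F–Ab–Cb–Eb — a Db dominant ninth chord.
With the root (Db) in the bass, the chord is in root position.

Db dominant ninth, root position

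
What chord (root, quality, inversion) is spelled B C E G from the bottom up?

The pitch classes B, C, E, G arrange in thirds as C–E–G–B: a C major seventh chord.
With the seventh (B) in the bass, the chord is in third inversion (figured bass 4/2).

C major seventh, third inversion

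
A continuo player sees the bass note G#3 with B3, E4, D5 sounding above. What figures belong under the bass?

The notes G#, B, E, D stack in thirds as E–G#–B–D — an E dominant seventh chord. The bass G# is the third, so this is first inversion: figured 6/5.

6/5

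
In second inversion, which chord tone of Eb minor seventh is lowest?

Bb

Eb minor seventh is Eb–Gb–Bb–Db. Second inversion places the fifth in the bass: Bb.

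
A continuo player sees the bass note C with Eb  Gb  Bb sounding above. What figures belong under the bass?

7

The notes C, Eb, Gb, Bb stack in thirds as C–Eb–Gb–Bb — a C half-diminished seventh chord. The bass C is the root, so this is root position: figured 7.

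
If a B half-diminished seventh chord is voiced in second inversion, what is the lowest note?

F

In second inversion the fifth is lowest. For B half-diminished seventh (B–D–F–A) that is F.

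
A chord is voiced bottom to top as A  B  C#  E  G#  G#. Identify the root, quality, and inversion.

The distinct note names are A, B, C#, E, G#. Stacked in thirds they read A–C#–E–G#–B, which is a major ninth chord on A.
A is the root of A major ninth; root in the bass means root position.

A major ninth, root position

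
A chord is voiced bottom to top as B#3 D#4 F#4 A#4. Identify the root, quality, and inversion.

B# half-diminished seventh, root position

Reducing to letter names: B#, D#, F#, A#. These stack in thirds as B#–D#–F#–A# — a B# half-diminished seventh chord.
The lowest note is B#, the root of the chord, so this is root position (figured bass 7).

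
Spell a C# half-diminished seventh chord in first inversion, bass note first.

The chord tones are C#–E–G–B. With the third (E) lowest for first inversion: E, G, B, C#.

E, G, B, C#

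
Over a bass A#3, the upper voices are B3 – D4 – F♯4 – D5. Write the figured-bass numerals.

The notes A#, B, D, F# stack in thirds as B–D–F#–A# — a B minor-major seventh chord. The bass A# is the seventh, so this is third inversion: figured 4/2.

4/2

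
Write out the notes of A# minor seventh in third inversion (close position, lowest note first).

The chord tones are A#–C#–E#–G#. With the seventh (G#) lowest for third inversion: G#, A#, C#, E#.

G#, A#, C#, E#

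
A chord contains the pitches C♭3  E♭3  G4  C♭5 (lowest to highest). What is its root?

Cb

Cb, Eb, G are the tones of a Cb augmented triad (Cb–Eb–G), making Cb the root.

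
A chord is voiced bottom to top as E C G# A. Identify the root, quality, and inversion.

Reducing to letter names: E, C, G#, A. These stack in thirds as A–C–E–G# — an A minor-major seventh chord.
With the fifth (E) in the bass, the chord is in second inversion (figured bass 4/3).

A minor-major seventh, second inversion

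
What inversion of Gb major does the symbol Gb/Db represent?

Gb/Db means Gb major with Db in the bass. Db is the fifth of Gb major (Gb–Bb–Db), so this is second inversion.

second inversion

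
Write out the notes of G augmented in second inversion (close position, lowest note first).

G augmented is G–B–D#. Second inversion puts the fifth (D#) in the bass, with the remaining tones above: D#, G, B.

D#, G, B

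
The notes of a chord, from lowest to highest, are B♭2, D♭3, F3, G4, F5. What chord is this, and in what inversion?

Reducing to letter names: Bb, Db, F, G. These stack in thirds as G–Bb–Db–F — a G half-diminished seventh chord.
Bb is the third of G half-diminished seventh; third in the bass means first inversion (figured bass 6/5).

G half-diminished seventh, first inversion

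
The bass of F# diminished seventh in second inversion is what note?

C

In second inversion the fifth is lowest. For F# diminished seventh (F#–A–C–Eb) that is C.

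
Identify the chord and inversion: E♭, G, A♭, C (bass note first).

Ab major seventh, second inversion

The pitch classes Eb, G, Ab, C arrange in thirds as Ab–C–Eb–G: an Ab major seventh chord.
Eb is the fifth of Ab major seventh; fifth in the bass means second inversion (figured bass 4/3).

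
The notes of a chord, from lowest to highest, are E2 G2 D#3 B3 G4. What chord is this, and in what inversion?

E minor-major seventh, root position

The pitch classes E, G, D#, B arrange in thirds as E–G–B–D#: an E minor-major seventh chord.
The lowest note is E, the root of the chord, so this is root position (figured bass 7).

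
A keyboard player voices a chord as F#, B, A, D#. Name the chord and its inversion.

B dominant seventh, second inversion

Reducing to letter names: F#, B, A, D#. These stack in thirds as B–D#–F#–A — a B dominant seventh chord.
With the fifth (F#) in the bass, the chord is in second inversion (figured bass 4/3).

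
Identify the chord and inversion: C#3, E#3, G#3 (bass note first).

The distinct note names are C#, E#, G#. Stacked in thirds they read C#–E#–G#, which is a major triad on C#.
C# is the root of C# major; root in the bass means root position (figured bass 5/3).

C# major, root position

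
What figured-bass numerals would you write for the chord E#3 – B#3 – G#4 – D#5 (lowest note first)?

The notes E#, B#, G#, D# stack in thirds as E#–G#–B#–D# — an E# minor seventh chord. The bass E# is the root, so this is root position: figured 7.

7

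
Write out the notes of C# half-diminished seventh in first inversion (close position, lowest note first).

E, G, B, C#

Spelling C# half-diminished seventh: C#–E–G–B. In first inversion the third is bass, giving E, G, B, C# from the bottom.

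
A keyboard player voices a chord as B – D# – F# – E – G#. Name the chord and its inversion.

E major ninth, second inversion

The distinct note names are B, D#, F#, E, G#. Stacked in thirds they read E–G#–B–D#–F#, which is a major ninth chord on E.
The lowest note is B, the fifth of the chord, so this is second inversion.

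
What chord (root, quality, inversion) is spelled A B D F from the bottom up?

The distinct note names are A, B, D, F. Stacked in thirds they read B–D–F–A, which is a half-diminished seventh chord on B.
The lowest note is A, the seventh of the chord, so this is third inversion (figured bass 4/2).

B half-diminished seventh, third inversion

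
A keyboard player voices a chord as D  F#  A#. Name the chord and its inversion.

D augmented, root position

The pitch classes D, F#, A# arrange in thirds as D–F#–A#: a D augmented triad.
The lowest note is D, the root of the chord, so this is root position (figured bass 5/3).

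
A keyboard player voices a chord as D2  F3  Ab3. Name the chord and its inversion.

The distinct note names are D, F, Ab. Stacked in thirds they read D–F–Ab, which is a diminished triad on D.
With the root (D) in the bass, the chord is in root position (figured bass 5/3).

D diminished, root position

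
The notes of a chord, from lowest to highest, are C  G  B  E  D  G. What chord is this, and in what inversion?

C major ninth, root position

The distinct note names are C, G, B, E, D. Stacked in thirds they read C–E–G–B–D, which is a major ninth chord on C.
With the root (C) in the bass, the chord is in root position.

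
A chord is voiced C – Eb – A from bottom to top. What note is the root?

C, Eb, A are the tones of an A diminished triad (A–C–Eb), making A the root.

A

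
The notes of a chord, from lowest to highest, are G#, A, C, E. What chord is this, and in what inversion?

Reducing to letter names: G#, A, C, E. These stack in thirds as A–C–E–G# — an A minor-major seventh chord.
G# is the seventh of A minor-major seventh; seventh in the bass means third inversion (figured bass 4/2).

A minor-major seventh, third inversion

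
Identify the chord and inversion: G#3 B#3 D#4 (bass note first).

G# major, root position

Reducing to letter names: G#, B#, D#. These stack in thirds as G#–B#–D# — a G# major triad.
The lowest note is G#, the root of the chord, so this is root position (figured bass 5/3).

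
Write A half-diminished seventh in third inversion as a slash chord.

Third inversion of A half-diminished seventh has the seventh (G) in the bass. As a slash chord: Aø7/G.

Aø7/G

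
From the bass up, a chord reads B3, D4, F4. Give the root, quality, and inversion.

Reducing to letter names: B, D, F. These stack in thirds as B–D–F — a B diminished triad.
B is the root of B diminished; root in the bass means root position (figured bass 5/3).

B diminished, root position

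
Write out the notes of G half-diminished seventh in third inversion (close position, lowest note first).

F, G, Bb, Db

G half-diminished seventh is G–Bb–Db–F. Third inversion puts the seventh (F) in the bass, with the remaining tones above: F, G, Bb, Db.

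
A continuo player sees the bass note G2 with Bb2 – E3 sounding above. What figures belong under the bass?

The notes G, Bb, E stack in thirds as E–G–Bb — an E diminished triad. The bass G is the third, so this is first inversion: figured 6.

6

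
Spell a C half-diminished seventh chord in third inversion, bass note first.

The chord tones are C–Eb–Gb–Bb. With the seventh (Bb) lowest for third inversion: Bb, C, Eb, Gb.

Bb, C, Eb, Gb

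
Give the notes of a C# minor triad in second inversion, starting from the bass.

Spelling C# minor: C#–E–G#. In second inversion the fifth is bass, giving G#, C#, E from the bottom.

G#, C#, E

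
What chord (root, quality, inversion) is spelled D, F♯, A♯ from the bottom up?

D augmented, root position

Reducing to letter names: D, F#, A#. These stack in thirds as D–F#–A# — a D augmented triad.
D is the root of D augmented; root in the bass means root position (figured bass 5/3).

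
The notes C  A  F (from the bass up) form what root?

The distinct letter names are C, A, F. Arranged as a stack of thirds they read F–A–C, so F is the root (an F major triad).

F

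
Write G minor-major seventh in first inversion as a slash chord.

Gm(maj7)/Bb

First inversion of G minor-major seventh has the third (Bb) in the bass. As a slash chord: Gm(maj7)/Bb.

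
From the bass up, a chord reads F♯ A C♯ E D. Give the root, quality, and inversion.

Reducing to letter names: F#, A, C#, E, D. These stack in thirds as D–F#–A–C#–E — a D major ninth chord.
The lowest note is F#, the third of the chord, so this is first inversion.

D major ninth, first inversion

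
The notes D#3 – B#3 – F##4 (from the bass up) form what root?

Reordering D#, B#, F## into stacked thirds gives B#–D#–F##; the bottom of that stack, B#, is the root.

B#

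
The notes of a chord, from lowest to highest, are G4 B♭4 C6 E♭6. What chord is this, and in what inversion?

Reducing to letter names: G, Bb, C, Eb. These stack in thirds as C–Eb–G–Bb — a C minor seventh chord.
The lowest note is G, the fifth of the chord, so this is second inversion (figured bass 4/3).

C minor seventh, second inversion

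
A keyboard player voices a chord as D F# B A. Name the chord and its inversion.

The distinct note names are D, F#, B, A. Stacked in thirds they read B–D–F#–A, which is a minor seventh chord on B.
D is the third of B minor seventh; third in the bass means first inversion (figured bass 6/5).

B minor seventh, first inversion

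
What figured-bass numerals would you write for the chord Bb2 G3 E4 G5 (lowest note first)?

6/4

The notes Bb, G, E stack in thirds as E–G–Bb — an E diminished triad. The bass Bb is the fifth, so this is second inversion: figured 6/4.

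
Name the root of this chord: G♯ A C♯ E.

The distinct letter names are G#, A, C#, E. Arranged as a stack of thirds they read A–C#–E–G#, so A is the root (an A major seventh chord).

A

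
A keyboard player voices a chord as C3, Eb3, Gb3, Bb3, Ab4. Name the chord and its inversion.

Ab dominant ninth, first inversion

The distinct note names are C, Eb, Gb, Bb, Ab. Stacked in thirds they read Ab–C–Eb–Gb–Bb, which is a dominant ninth chord on Ab.
C is the third of Ab dominant ninth; third in the bass means first inversion.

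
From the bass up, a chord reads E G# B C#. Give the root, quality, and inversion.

C# minor seventh, first inversion

Reducing to letter names: E, G#, B, C#. These stack in thirds as C#–E–G#–B — a C# minor seventh chord.
The lowest note is E, the third of the chord, so this is first inversion (figured bass 6/5).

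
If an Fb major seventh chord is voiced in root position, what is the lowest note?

Fb

In root position the root is lowest. For Fb major seventh (Fb–Ab–Cb–Eb) that is Fb.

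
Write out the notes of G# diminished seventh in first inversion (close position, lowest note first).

Spelling G# diminished seventh: G#–B–D–F. In first inversion the third is bass, giving B, D, F, G# from the bottom.

B, D, F, G#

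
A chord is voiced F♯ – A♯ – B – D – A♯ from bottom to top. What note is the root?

B

The distinct letter names are F#, A#, B, D. Arranged as a stack of thirds they read B–D–F#–A#, so B is the root (a B minor-major seventh chord).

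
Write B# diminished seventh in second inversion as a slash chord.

Second inversion of B# diminished seventh has the fifth (F#) in the bass. As a slash chord: B#dim7/F#.

B#dim7/F#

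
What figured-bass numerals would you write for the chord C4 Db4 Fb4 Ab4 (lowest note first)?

4/2

The notes C, Db, Fb, Ab stack in thirds as Db–Fb–Ab–C — a Db minor-major seventh chord. The bass C is the seventh, so this is third inversion: figured 4/2.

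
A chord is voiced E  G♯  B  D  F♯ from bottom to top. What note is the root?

Reordering E, G#, B, D, F# into stacked thirds gives E–G#–B–D–F#; the bottom of that stack, E, is the root.

E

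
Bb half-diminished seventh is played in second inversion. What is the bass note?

Fb

The fifth of Bb half-diminished seventh (Bb–Db–Fb–Ab) is Fb; that is the bass in second inversion.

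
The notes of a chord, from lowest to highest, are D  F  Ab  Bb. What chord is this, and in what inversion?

The pitch classes D, F, Ab, Bb arrange in thirds as Bb–D–F–Ab: a Bb dominant seventh chord.
With the third (D) in the bass, the chord is in first inversion (figured bass 6/5).

Bb dominant seventh, first inversion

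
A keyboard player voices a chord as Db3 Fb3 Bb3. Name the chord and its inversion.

The pitch classes Db, Fb, Bb arrange in thirds as Bb–Db–Fb: a Bb diminished triad.
With the third (Db) in the bass, the chord is in first inversion (figured bass 6).

Bb diminished, first inversion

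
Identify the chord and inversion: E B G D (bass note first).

Reducing to letter names: E, B, G, D. These stack in thirds as E–G–B–D — an E minor seventh chord.
The lowest note is E, the root of the chord, so this is root position (figured bass 7).

E minor seventh, root position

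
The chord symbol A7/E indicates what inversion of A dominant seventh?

A7/E means A dominant seventh with E in the bass. E is the fifth of A dominant seventh (A–C#–E–G), so this is second inversion.

second inversion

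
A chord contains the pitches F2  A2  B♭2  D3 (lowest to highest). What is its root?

F, A, Bb, D are the tones of a Bb major seventh chord (Bb–D–F–A), making Bb the root.

Bb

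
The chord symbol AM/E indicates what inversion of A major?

second inversion

AM/E means A major with E in the bass. E is the fifth of A major (A–C#–E), so this is second inversion.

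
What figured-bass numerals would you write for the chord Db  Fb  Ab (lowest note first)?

The notes Db, Fb, Ab stack in thirds as Db–Fb–Ab — a Db minor triad. The bass Db is the root, so this is root position: figured 5/3.

5/3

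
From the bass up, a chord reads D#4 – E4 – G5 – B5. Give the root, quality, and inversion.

E minor-major seventh, third inversion

Reducing to letter names: D#, E, G, B. These stack in thirds as E–G–B–D# — an E minor-major seventh chord.
With the seventh (D#) in the bass, the chord is in third inversion (figured bass 4/2).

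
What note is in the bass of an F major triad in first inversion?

A

The third of F major (F–A–C) is A; that is the bass in first inversion.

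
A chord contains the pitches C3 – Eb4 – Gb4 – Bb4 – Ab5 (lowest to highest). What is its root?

Ab

C, Eb, Gb, Bb, Ab are the tones of an Ab dominant ninth chord (Ab–C–Eb–Gb–Bb), making Ab the root.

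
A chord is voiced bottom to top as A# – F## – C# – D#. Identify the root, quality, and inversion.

D# dominant seventh, second inversion

Reducing to letter names: A#, F##, C#, D#. These stack in thirds as D#–F##–A#–C# — a D# dominant seventh chord.
With the fifth (A#) in the bass, the chord is in second inversion (figured bass 4/3).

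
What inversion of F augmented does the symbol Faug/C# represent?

Faug/C# means F augmented with C# in the bass. C# is the fifth of F augmented (F–A–C#), so this is second inversion.

second inversion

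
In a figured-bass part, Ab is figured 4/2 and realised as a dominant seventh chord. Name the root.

The figures 4/2 mean the seventh of the chord is in the bass. If Ab is the seventh of a dominant seventh chord, the root is Bb (chord tones Bb–D–F–Ab).

Bb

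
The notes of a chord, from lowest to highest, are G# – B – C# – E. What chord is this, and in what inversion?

The distinct note names are G#, B, C#, E. Stacked in thirds they read C#–E–G#–B, which is a minor seventh chord on C#.
With the fifth (G#) in the bass, the chord is in second inversion (figured bass 4/3).

C# minor seventh, second inversion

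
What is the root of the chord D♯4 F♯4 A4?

The distinct letter names are D#, F#, A. Arranged as a stack of thirds they read D#–F#–A, so D# is the root (a D# diminished triad).

D#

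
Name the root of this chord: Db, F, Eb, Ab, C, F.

Db, F, Eb, Ab, C are the tones of a Db major ninth chord (Db–F–Ab–C–Eb), making Db the root.

Db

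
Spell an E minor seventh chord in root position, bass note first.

E, G, B, D

Spelling E minor seventh: E–G–B–D. In root position the root is bass, giving E, G, B, D from the bottom.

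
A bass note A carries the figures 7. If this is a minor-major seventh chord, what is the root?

A

The figures 7 mean the root of the chord is in the bass. If A is the root of a minor-major seventh chord, the root is A (chord tones A–C–E–G#).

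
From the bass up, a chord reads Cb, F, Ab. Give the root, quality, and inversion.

F diminished, second inversion

The distinct note names are Cb, F, Ab. Stacked in thirds they read F–Ab–Cb, which is a diminished triad on F.
With the fifth (Cb) in the bass, the chord is in second inversion (figured bass 6/4).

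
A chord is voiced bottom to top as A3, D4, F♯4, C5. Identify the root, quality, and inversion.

D dominant seventh, second inversion

The pitch classes A, D, F#, C arrange in thirds as D–F#–A–C: a D dominant seventh chord.
The lowest note is A, the fifth of the chord, so this is second inversion (figured bass 4/3).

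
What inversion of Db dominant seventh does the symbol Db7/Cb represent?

Db7/Cb means Db dominant seventh with Cb in the bass. Cb is the seventh of Db dominant seventh (Db–F–Ab–Cb), so this is third inversion.

third inversion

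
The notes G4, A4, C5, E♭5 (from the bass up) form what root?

A

The distinct letter names are G, A, C, Eb. Arranged as a stack of thirds they read A–C–Eb–G, so A is the root (an A half-diminished seventh chord).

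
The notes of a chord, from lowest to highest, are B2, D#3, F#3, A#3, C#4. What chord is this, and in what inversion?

The pitch classes B, D#, F#, A#, C# arrange in thirds as B–D#–F#–A#–C#: a B major ninth chord.
B is the root of B major ninth; root in the bass means root position.

B major ninth, root position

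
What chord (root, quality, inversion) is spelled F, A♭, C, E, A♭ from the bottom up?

F minor-major seventh, root position

The pitch classes F, Ab, C, E arrange in thirds as F–Ab–C–E: an F minor-major seventh chord.
The lowest note is F, the root of the chord, so this is root position (figured bass 7).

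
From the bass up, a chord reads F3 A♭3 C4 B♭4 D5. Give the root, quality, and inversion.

The pitch classes F, Ab, C, Bb, D arrange in thirds as Bb–D–F–Ab–C: a Bb dominant ninth chord.
With the fifth (F) in the bass, the chord is in second inversion.

Bb dominant ninth, second inversion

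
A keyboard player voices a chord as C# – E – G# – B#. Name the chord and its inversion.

C# minor-major seventh, root position

Reducing to letter names: C#, E, G#, B#. These stack in thirds as C#–E–G#–B# — a C# minor-major seventh chord.
The lowest note is C#, the root of the chord, so this is root position (figured bass 7).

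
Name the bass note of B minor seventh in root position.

B

The root of B minor seventh (B–D–F#–A) is B; that is the bass in root position.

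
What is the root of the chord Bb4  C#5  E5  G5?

C#

Bb, C#, E, G are the tones of a C# diminished seventh chord (C#–E–G–Bb), making C# the root.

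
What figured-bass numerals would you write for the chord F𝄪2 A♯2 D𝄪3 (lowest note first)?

The notes F##, A#, D## stack in thirds as D##–F##–A# — a D## diminished triad. The bass F## is the third, so this is first inversion: figured 6.

6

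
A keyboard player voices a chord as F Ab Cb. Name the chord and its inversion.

F diminished, root position

The distinct note names are F, Ab, Cb. Stacked in thirds they read F–Ab–Cb, which is a diminished triad on F.
With the root (F) in the bass, the chord is in root position (figured bass 5/3).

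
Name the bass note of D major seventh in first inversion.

In first inversion the third is lowest. For D major seventh (D–F#–A–C#) that is F#.

F#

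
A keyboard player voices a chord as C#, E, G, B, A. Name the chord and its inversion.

A dominant ninth, first inversion

The distinct note names are C#, E, G, B, A. Stacked in thirds they read A–C#–E–G–B, which is a dominant ninth chord on A.
C# is the third of A dominant ninth; third in the bass means first inversion.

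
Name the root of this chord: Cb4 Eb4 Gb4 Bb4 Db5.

Cb

Reordering Cb, Eb, Gb, Bb, Db into stacked thirds gives Cb–Eb–Gb–Bb–Db; the bottom of that stack, Cb, is the root.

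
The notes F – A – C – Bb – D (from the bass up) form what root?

Reordering F, A, C, Bb, D into stacked thirds gives Bb–D–F–A–C; the bottom of that stack, Bb, is the root.

Bb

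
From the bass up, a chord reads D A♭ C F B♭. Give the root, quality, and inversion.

Reducing to letter names: D, Ab, C, F, Bb. These stack in thirds as Bb–D–F–Ab–C — a Bb dominant ninth chord.
With the third (D) in the bass, the chord is in first inversion.

Bb dominant ninth, first inversion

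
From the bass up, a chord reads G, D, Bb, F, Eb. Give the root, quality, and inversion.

Eb major ninth, first inversion

The pitch classes G, D, Bb, F, Eb arrange in thirds as Eb–G–Bb–D–F: an Eb major ninth chord.
With the third (G) in the bass, the chord is in first inversion.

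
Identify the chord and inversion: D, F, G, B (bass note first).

G dominant seventh, second inversion

The distinct note names are D, F, G, B. Stacked in thirds they read G–B–D–F, which is a dominant seventh chord on G.
The lowest note is D, the fifth of the chord, so this is second inversion (figured bass 4/3).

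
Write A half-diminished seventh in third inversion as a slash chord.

Third inversion of A half-diminished seventh has the seventh (G) in the bass. As a slash chord: Aø7/G.

Aø7/G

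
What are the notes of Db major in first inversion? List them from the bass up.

Spelling Db major: Db–F–Ab. In first inversion the third is bass, giving F, Ab, Db from the bottom.

F, Ab, Db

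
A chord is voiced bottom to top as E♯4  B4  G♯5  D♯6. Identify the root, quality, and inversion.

E# half-diminished seventh, root position

The pitch classes E#, B, G#, D# arrange in thirds as E#–G#–B–D#: an E# half-diminished seventh chord.
E# is the root of E# half-diminished seventh; root in the bass means root position (figured bass 7).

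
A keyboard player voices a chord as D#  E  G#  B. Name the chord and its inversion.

The distinct note names are D#, E, G#, B. Stacked in thirds they read E–G#–B–D#, which is a major seventh chord on E.
With the seventh (D#) in the bass, the chord is in third inversion (figured bass 4/2).

E major seventh, third inversion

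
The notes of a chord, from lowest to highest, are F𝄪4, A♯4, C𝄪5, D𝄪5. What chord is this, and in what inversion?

Reducing to letter names: F##, A#, C##, D##. These stack in thirds as D##–F##–A#–C## — a D## half-diminished seventh chord.
The lowest note is F##, the third of the chord, so this is first inversion (figured bass 6/5).

D## half-diminished seventh, first inversion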